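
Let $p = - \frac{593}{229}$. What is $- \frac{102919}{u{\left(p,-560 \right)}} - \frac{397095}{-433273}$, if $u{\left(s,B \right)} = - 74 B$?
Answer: $- \frac{28136407087}{17954833120} \approx -1.5671$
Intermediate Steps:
$p = - \frac{593}{229}$ ($p = \left(-593\right) \frac{1}{229} = - \frac{593}{229} \approx -2.5895$)
$- \frac{102919}{u{\left(p,-560 \right)}} - \frac{397095}{-433273} = - \frac{102919}{\left(-74\right) \left(-560\right)} - \frac{397095}{-433273} = - \frac{102919}{41440} - - \frac{397095}{433273} = \left(-102919\right) \frac{1}{41440} + \frac{397095}{433273} = - \frac{102919}{41440} + \frac{397095}{433273} = - \frac{28136407087}{17954833120}$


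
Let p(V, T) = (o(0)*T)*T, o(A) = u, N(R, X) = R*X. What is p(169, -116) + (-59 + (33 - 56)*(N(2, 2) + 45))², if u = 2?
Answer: 1433508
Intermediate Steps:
o(A) = 2
p(V, T) = 2*T² (p(V, T) = (2*T)*T = 2*T²)
p(169, -116) + (-59 + (33 - 56)*(N(2, 2) + 45))² = 2*(-116)² + (-59 + (33 - 56)*(2*2 + 45))² = 2*13456 + (-59 - 23*(4 + 45))² = 26912 + (-59 - 23*49)² = 26912 + (-59 - 1127)² = 26912 + (-1186)² = 26912 + 1406596 = 1433508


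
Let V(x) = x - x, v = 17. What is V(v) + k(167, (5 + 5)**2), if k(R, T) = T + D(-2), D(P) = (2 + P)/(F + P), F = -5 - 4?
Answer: 100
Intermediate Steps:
F = -9
D(P) = (2 + P)/(-9 + P)
V(x) = 0
k(R, T) = T (k(R, T) = T + (2 - 2)/(-9 - 2) = T + 0/(-11) = T - 1/11*0 = T + 0 = T)
V(v) + k(167, (5 + 5)**2) = 0 + (5 + 5)**2 = 0 + 10**2 = 0 + 100 = 100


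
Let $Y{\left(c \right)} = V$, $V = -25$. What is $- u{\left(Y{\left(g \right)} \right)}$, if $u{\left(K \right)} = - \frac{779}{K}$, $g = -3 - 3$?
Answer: $- \frac{779}{25} \approx -31.16$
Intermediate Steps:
$g = -6$ ($g = -3 - 3 = -6$)
$Y{\left(c \right)} = -25$
$- u{\left(Y{\left(g \right)} \right)} = - \frac{-779}{-25} = - \frac{\left(-779\right) \left(-1\right)}{25} = \left(-1\right) \frac{779}{25} = - \frac{779}{25}$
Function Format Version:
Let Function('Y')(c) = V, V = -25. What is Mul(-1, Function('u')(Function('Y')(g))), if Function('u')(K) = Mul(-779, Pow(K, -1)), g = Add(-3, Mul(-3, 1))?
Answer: Rational(-779, 25) ≈ -31.160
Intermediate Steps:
g = -6 (g = Add(-3, -3) = -6)
Function('Y')(c) = -25
Mul(-1, Function('u')(Function('Y')(g))) = Mul(-1, Mul(-779, Pow(-25, -1))) = Mul(-1, Mul(-779, Rational(-1, 25))) = Mul(-1, Rational(779, 25)) = Rational(-779, 25)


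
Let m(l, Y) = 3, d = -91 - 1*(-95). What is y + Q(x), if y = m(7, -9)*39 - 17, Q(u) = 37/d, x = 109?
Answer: 437/4 ≈ 109.25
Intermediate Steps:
d = 4 (d = -91 + 95 = 4)
Q(u) = 37/4
y = 100 (y = 3*39 - 17 = 117 - 17 = 100)
y + Q(x) = 100 + 37/4 = 437/4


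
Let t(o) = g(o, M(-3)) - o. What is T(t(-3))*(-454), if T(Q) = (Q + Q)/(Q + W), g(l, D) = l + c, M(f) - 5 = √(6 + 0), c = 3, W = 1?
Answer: -681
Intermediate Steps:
M(f) = 5 + √6 (M(f) = 5 + √(6 + 0) = 5 + √6)
g(l, D) = 3 + l (g(l, D) = l + 3 = 3 + l)
t(o) = 3 (t(o) = (3 + o) - o = 3)
T(Q) = 2*Q/(1 + Q) (T(Q) = (Q + Q)/(Q + 1) = (2*Q)/(1 + Q) = 2*Q/(1 + Q))
T(t(-3))*(-454) = (2*3/(1 + 3))*(-454) = (2*3/4)*(-454) = (2*3*(¼))*(-454) = (3/2)*(-454) = -681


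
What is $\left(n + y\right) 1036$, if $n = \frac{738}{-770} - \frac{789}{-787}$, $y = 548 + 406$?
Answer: $\frac{42782447616}{43285} \approx 9.8839 \cdot 10^{5}$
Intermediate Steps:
$y = 954$
$n = \frac{13362}{302995}$ ($n = 738 \left(- \frac{1}{770}\right) - - \frac{789}{787} = - \frac{369}{385} + \frac{789}{787} = \frac{13362}{302995} \approx 0.0441$)
$\left(n + y\right) 1036 = \left(\frac{13362}{302995} + 954\right) 1036 = \frac{289070592}{302995} \cdot 1036 = \frac{42782447616}{43285}$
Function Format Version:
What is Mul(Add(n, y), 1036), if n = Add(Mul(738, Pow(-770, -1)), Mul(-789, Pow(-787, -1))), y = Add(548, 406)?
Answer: Rational(42782447616, 43285) ≈ 9.8839e+5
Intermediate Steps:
y = 954
n = Rational(13362, 302995) (n = Add(Mul(738, Rational(-1, 770)), Mul(-789, Rational(-1, 787))) = Add(Rational(-369, 385), Rational(789, 787)) = Rational(13362, 302995) ≈ 0.044100)
Mul(Add(n, y), 1036) = Mul(Add(Rational(13362, 302995), 954), 1036) = Mul(Rational(289070592, 302995), 1036) = Rational(42782447616, 43285)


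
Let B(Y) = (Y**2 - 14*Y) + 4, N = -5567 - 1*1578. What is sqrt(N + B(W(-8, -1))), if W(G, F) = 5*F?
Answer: I*sqrt(7046) ≈ 83.94*I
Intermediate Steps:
N = -7145 (N = -5567 - 1578 = -7145)
B(Y) = 4 + Y**2 - 14*Y
sqrt(N + B(W(-8, -1))) = sqrt(-7145 + (4 + (5*(-1))**2 - 70*(-1))) = sqrt(-7145 + (4 + (-5)**2 - 14*(-5))) = sqrt(-7145 + (4 + 25 + 70)) = sqrt(-7145 + 99) = sqrt(-7046) = I*sqrt(7046)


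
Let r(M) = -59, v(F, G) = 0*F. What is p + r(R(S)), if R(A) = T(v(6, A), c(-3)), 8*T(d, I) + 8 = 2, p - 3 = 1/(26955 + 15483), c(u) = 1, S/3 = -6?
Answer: -2376527/42438 ≈ -56.000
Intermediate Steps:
S = -18 (S = 3*(-6) = -18)
v(F, G) = 0
p = 127315/42438 (p = 3 + 1/(26955 + 15483) = 3 + 1/42438 = 127315/42438 ≈ 3.0000)
T(d, I) = -¾ (T(d, I) = -1 + (⅛)*2 = -1 + ¼ = -¾)
R(A) = -¾
p + r(R(S)) = 127315/42438 - 59 = -2376527/42438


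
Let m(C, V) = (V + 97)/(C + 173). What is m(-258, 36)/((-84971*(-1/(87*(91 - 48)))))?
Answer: -497553/7222535 ≈ -0.068889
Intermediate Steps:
m(C, V) = (97 + V)/(173 + C)
m(-258, 36)/((-84971*(-1/(87*(91 - 48))))) = ((97 + 36)/(173 - 258))/((-84971*(-1/(87*(91 - 48))))) = (133/(-85))/((-84971/(43*(-87)))) = (-1/85*133)/((-84971/(-3741))) = -133/(85*((-84971*(-1/3741)))) = -133/(85*84971/3741) = -133/85*3741/84971 = -497553/7222535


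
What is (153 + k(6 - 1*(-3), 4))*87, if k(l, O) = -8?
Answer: 12615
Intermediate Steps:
(153 + k(6 - 1*(-3), 4))*87 = (153 - 8)*87 = 145*87 = 12615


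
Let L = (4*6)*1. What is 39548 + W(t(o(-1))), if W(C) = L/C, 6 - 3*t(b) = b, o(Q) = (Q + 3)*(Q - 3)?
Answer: 276872/7 ≈ 39553.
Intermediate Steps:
o(Q) = (-3 + Q)*(3 + Q) (o(Q) = (3 + Q)*(-3 + Q) = (-3 + Q)*(3 + Q))
t(b) = 2 - b/3
L = 24 (L = 24*1 = 24)
W(C) = 24/C
39548 + W(t(o(-1))) = 39548 + 24/(2 - (-9 + (-1)²)/3) = 39548 + 24/(2 - (-9 + 1)/3) = 39548 + 24/(2 - ⅓*(-8)) = 39548 + 24/(2 + 8/3) = 39548 + 24/(14/3) = 39548 + 24*(3/14) = 39548 + 36/7 = 276872/7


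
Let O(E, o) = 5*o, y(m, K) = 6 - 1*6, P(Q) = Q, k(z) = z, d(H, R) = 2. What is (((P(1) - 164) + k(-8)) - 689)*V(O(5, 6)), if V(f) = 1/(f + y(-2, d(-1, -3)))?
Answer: -86/3 ≈ -28.667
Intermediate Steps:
y(m, K) = 0 (y(m, K) = 6 - 6 = 0)
V(f) = 1/f (V(f) = 1/(f + 0) = 1/f)
(((P(1) - 164) + k(-8)) - 689)*V(O(5, 6)) = (((1 - 164) - 8) - 689)/((5*6)) = ((-163 - 8) - 689)/30 = (-171 - 689)*(1/30) = -860*1/30 = -86/3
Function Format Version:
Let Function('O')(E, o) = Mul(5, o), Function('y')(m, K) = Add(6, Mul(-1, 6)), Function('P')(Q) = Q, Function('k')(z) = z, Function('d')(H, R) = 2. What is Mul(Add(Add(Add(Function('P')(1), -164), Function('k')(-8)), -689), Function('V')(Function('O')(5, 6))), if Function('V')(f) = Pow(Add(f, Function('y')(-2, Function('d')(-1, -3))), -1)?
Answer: Rational(-86, 3) ≈ -28.667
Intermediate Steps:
Function('y')(m, K) = 0 (Function('y')(m, K) = Add(6, -6) = 0)
Function('V')(f) = Pow(f, -1) (Function('V')(f) = Pow(Add(f, 0), -1) = Pow(f, -1))
Mul(Add(Add(Add(Function('P')(1), -164), Function('k')(-8)), -689), Function('V')(Function('O')(5, 6))) = Mul(Add(Add(Add(1, -164), -8), -689), Pow(Mul(5, 6), -1)) = Mul(Add(Add(-163, -8), -689), Pow(30, -1)) = Mul(Add(-171, -689), Rational(1, 30)) = Mul(-860, Rational(1, 30)) = Rational(-86, 3)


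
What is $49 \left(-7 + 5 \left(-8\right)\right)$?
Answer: $-2303$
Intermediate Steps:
$49 \left(-7 + 5 \left(-8\right)\right) = 49 \left(-7 - 40\right) = 49 \left(-47\right) = -2303$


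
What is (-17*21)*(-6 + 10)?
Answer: -1428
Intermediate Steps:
(-17*21)*(-6 + 10) = -357*4 = -1428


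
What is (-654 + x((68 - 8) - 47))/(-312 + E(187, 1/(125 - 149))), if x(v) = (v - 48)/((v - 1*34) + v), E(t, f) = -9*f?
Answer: 5197/2493 ≈ 2.0846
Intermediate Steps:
x(v) = (-48 + v)/(-34 + 2*v) (x(v) = (-48 + v)/((v - 34) + v) = (-48 + v)/((-34 + v) + v) = (-48 + v)/(-34 + 2*v))
(-654 + x((68 - 8) - 47))/(-312 + E(187, 1/(125 - 149))) = (-654 + (-48 + ((68 - 8) - 47))/(2*(-17 + ((68 - 8) - 47))))/(-312 - 9/(125 - 149)) = (-654 + (-48 + (60 - 47))/(2*(-17 + (60 - 47))))/(-312 - 9/(-24)) = (-654 + (-48 + 13)/(2*(-17 + 13)))/(-312 - 9*(-1/24)) = (-654 + (½)*(-35)/(-4))/(-312 + 3/8) = (-654 + (½)*(-¼)*(-35))/(-2493/8) = (-654 + 35/8)*(-8/2493) = -5197/8*(-8/2493) = 5197/2493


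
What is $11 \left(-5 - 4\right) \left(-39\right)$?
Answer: $3861$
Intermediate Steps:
$11 \left(-5 - 4\right) \left(-39\right) = 11 \left(-9\right) \left(-39\right) = \left(-99\right) \left(-39\right) = 3861$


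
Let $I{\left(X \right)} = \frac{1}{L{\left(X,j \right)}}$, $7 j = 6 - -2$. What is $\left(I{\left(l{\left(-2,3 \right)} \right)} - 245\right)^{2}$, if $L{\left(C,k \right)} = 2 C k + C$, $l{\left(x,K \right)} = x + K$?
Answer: $\frac{31674384}{529} \approx 59876.0$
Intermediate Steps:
$j = \frac{8}{7}$ ($j = \frac{6 - -2}{7} = \frac{6 + 2}{7} = \frac{1}{7} \cdot 8 = \frac{8}{7} \approx 1.1429$)
$l{\left(x,K \right)} = K + x$
$L{\left(C,k \right)} = C + 2 C k$ ($L{\left(C,k \right)} = 2 C k + C = C + 2 C k$)
$I{\left(X \right)} = \frac{7}{23 X}$ ($I{\left(X \right)} = \frac{1}{X \left(1 + 2 \cdot \frac{8}{7}\right)} = \frac{1}{X \left(1 + \frac{16}{7}\right)} = \frac{1}{X \frac{23}{7}} = \frac{1}{\frac{23}{7} X} = \frac{7}{23 X}$)
$\left(I{\left(l{\left(-2,3 \right)} \right)} - 245\right)^{2} = \left(\frac{7}{23 \left(3 - 2\right)} - 245\right)^{2} = \left(\frac{7}{23 \cdot 1} - 245\right)^{2} = \left(\frac{7}{23} \cdot 1 - 245\right)^{2} = \left(\frac{7}{23} - 245\right)^{2} = \left(- \frac{5628}{23}\right)^{2} = \frac{31674384}{529}$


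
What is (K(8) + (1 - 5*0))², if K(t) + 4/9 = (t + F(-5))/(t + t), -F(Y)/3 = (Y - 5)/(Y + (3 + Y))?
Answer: 157609/254016 ≈ 0.62047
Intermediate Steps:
F(Y) = -3*(-5 + Y)/(3 + 2*Y) (F(Y) = -3*(Y - 5)/(Y + (3 + Y)) = -3*(-5 + Y)/(3 + 2*Y))
K(t) = -4/9 + (-30/7 + t)/(2*t) (K(t) = -4/9 + (t + 3*(5 - 1*(-5))/(3 + 2*(-5)))/(t + t) = -4/9 + (t + 3*(5 + 5)/(3 - 10))/((2*t)) = -4/9 + (t + 3*10/(-7))*(1/(2*t)) = -4/9 + (t + 3*(-⅐)*10)*(1/(2*t)) = -4/9 + (t - 30/7)*(1/(2*t)) = -4/9 + (-30/7 + t)*(1/(2*t)) = -4/9 + (-30/7 + t)/(2*t))
(K(8) + (1 - 5*0))² = ((1/126)*(-270 + 7*8)/8 + (1 - 5*0))² = ((1/126)*(⅛)*(-270 + 56) + (1 + 0))² = ((1/126)*(⅛)*(-214) + 1)² = (-107/504 + 1)² = (397/504)² = 157609/254016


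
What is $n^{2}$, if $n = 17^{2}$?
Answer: $83521$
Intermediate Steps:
$n = 289$
$n^{2} = 289^{2} = 83521$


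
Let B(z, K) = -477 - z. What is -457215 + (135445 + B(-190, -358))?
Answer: -322057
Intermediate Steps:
-457215 + (135445 + B(-190, -358)) = -457215 + (135445 + (-477 - 1*(-190))) = -457215 + (135445 + (-477 + 190)) = -457215 + (135445 - 287) = -457215 + 135158 = -322057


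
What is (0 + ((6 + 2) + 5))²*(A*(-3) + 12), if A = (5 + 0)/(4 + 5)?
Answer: 5239/3 ≈ 1746.3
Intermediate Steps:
A = 5/9 ≈ 0.55556
(0 + ((6 + 2) + 5))²*(A*(-3) + 12) = (0 + ((6 + 2) + 5))²*((5/9)*(-3) + 12) = (0 + (8 + 5))²*(-5/3 + 12) = (0 + 13)²*(31/3) = 13²*(31/3) = 169*(31/3) = 5239/3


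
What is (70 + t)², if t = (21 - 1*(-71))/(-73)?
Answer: 25180324/5329 ≈ 4725.1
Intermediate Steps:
t = -92/73 (t = (21 + 71)*(-1/73) = 92*(-1/73) = -92/73 ≈ -1.2603)
(70 + t)² = (70 - 92/73)² = (5018/73)² = 25180324/5329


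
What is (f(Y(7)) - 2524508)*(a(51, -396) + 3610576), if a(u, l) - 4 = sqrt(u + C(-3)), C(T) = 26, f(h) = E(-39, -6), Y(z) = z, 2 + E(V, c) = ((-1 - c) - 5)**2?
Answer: -9114945315800 - 2524510*sqrt(77) ≈ -9.1150e+12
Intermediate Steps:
E(V, c) = -2 + (-6 - c)**2 (E(V, c) = -2 + ((-1 - c) - 5)**2 = -2 + (-6 - c)**2)
f(h) = -2 (f(h) = -2 + (6 - 6)**2 = -2 + 0**2 = -2 + 0 = -2)
a(u, l) = 4 + sqrt(26 + u) (a(u, l) = 4 + sqrt(u + 26) = 4 + sqrt(26 + u))
(f(Y(7)) - 2524508)*(a(51, -396) + 3610576) = (-2 - 2524508)*((4 + sqrt(26 + 51)) + 3610576) = -2524510*((4 + sqrt(77)) + 3610576) = -2524510*(3610580 + sqrt(77)) = -9114945315800 - 2524510*sqrt(77)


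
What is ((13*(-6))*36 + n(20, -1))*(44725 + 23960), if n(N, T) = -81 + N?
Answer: -197057265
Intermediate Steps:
((13*(-6))*36 + n(20, -1))*(44725 + 23960) = ((13*(-6))*36 + (-81 + 20))*(44725 + 23960) = (-78*36 - 61)*68685 = (-2808 - 61)*68685 = -2869*68685 = -197057265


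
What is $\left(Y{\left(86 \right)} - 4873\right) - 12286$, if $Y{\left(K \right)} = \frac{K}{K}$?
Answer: $-17158$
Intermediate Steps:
$Y{\left(K \right)} = 1$
$\left(Y{\left(86 \right)} - 4873\right) - 12286 = \left(1 - 4873\right) - 12286 = -4872 - 12286 = -17158$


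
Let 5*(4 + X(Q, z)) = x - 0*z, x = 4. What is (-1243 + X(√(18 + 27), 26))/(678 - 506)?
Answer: -6231/860 ≈ -7.2453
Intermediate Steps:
X(Q, z) = -16/5 (X(Q, z) = -4 + (4 - 0*z)/5 = -4 + (4 - 1*0)/5 = -4 + (4 + 0)/5 = -4 + (⅕)*4 = -4 + ⅘ = -16/5)
(-1243 + X(√(18 + 27), 26))/(678 - 506) = (-1243 - 16/5)/(678 - 506) = -6231/5/172 = -6231/5*1/172 = -6231/860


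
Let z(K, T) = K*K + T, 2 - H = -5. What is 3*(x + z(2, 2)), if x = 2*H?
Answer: 60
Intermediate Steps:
H = 7 (H = 2 - 1*(-5) = 2 + 5 = 7)
z(K, T) = T + K**2 (z(K, T) = K**2 + T = T + K**2)
x = 14 (x = 2*7 = 14)
3*(x + z(2, 2)) = 3*(14 + (2 + 2**2)) = 3*(14 + (2 + 4)) = 3*(14 + 6) = 3*20 = 60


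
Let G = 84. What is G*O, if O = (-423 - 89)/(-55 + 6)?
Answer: 6144/7 ≈ 877.71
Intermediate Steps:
O = 512/49 (O = -512/(-49) = -512*(-1/49) = 512/49 ≈ 10.449)
G*O = 84*(512/49) = 6144/7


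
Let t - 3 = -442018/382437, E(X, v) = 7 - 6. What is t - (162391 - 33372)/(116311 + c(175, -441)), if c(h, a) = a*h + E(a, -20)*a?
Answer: -22050326668/14798399715 ≈ -1.4900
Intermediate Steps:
E(X, v) = 1
t = 705293/382437 (t = 3 - 442018/382437 = 705293/382437 ≈ 1.8442)
c(h, a) = a + a*h (c(h, a) = a*h + 1*a = a*h + a = a + a*h)
t - (162391 - 33372)/(116311 + c(175, -441)) = 705293/382437 - (162391 - 33372)/(116311 - 441*(1 + 175)) = 705293/382437 - 129019/(116311 - 441*176) = 705293/382437 - 129019/(116311 - 77616) = 705293/382437 - 129019/38695 = -22050326668/14798399715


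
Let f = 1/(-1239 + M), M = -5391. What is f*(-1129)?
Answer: 1129/6630 ≈ 0.17029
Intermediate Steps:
f = -1/6630 (f = 1/(-1239 - 5391) = 1/(-6630) = -1/6630 ≈ -0.00015083)
f*(-1129) = -1/6630*(-1129) = 1129/6630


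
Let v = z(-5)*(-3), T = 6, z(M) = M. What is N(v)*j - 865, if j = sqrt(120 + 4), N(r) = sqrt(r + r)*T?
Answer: -865 + 12*sqrt(930) ≈ -499.05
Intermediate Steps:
v = 15 (v = -5*(-3) = 15)
N(r) = 6*sqrt(2)*sqrt(r) (N(r) = sqrt(r + r)*6 = sqrt(2*r)*6 = (sqrt(2)*sqrt(r))*6 = 6*sqrt(2)*sqrt(r))
j = 2*sqrt(31) (j = sqrt(124) = 2*sqrt(31) ≈ 11.136)
N(v)*j - 865 = (6*sqrt(2)*sqrt(15))*(2*sqrt(31)) - 865 = (6*sqrt(30))*(2*sqrt(31)) - 865 = 12*sqrt(930) - 865 = -865 + 12*sqrt(930)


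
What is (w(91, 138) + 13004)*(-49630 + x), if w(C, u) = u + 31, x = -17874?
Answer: -889230192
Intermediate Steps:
w(C, u) = 31 + u
(w(91, 138) + 13004)*(-49630 + x) = ((31 + 138) + 13004)*(-49630 - 17874) = (169 + 13004)*(-67504) = 13173*(-67504) = -889230192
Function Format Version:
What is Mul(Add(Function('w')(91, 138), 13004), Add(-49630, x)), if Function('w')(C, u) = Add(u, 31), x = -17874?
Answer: -889230192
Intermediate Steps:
Function('w')(C, u) = Add(31, u)
Mul(Add(Function('w')(91, 138), 13004), Add(-49630, x)) = Mul(Add(Add(31, 138), 13004), Add(-49630, -17874)) = Mul(Add(169, 13004), -67504) = Mul(13173, -67504) = -889230192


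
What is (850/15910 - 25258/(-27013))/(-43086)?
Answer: -42481583/1851736449738 ≈ -2.2941e-5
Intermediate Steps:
(850/15910 - 25258/(-27013))/(-43086) = (850*(1/15910) - 25258*(-1/27013))*(-1/43086) = (85/1591 + 25258/27013)*(-1/43086) = (42481583/42977683)*(-1/43086) = -42481583/1851736449738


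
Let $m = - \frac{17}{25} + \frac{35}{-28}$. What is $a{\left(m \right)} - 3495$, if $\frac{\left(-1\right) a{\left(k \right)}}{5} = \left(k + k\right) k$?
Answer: $- \frac{3532249}{1000} \approx -3532.3$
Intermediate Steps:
$m = - \frac{193}{100}$ ($m = \left(-17\right) \frac{1}{25} + 35 \left(- \frac{1}{28}\right) = - \frac{17}{25} - \frac{5}{4} = - \frac{193}{100} \approx -1.93$)
$a{\left(k \right)} = - 10 k^{2}$ ($a{\left(k \right)} = - 5 \left(k + k\right) k = - 5 \cdot 2 k k = - 5 \cdot 2 k^{2} = - 10 k^{2}$)
$a{\left(m \right)} - 3495 = - 10 \left(- \frac{193}{100}\right)^{2} - 3495 = \left(-10\right) \frac{37249}{10000} - 3495 = - \frac{37249}{1000} - 3495 = - \frac{3532249}{1000}$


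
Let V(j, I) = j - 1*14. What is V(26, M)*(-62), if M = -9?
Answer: -744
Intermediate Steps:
V(j, I) = -14 + j (V(j, I) = j - 14 = -14 + j)
V(26, M)*(-62) = (-14 + 26)*(-62) = 12*(-62) = -744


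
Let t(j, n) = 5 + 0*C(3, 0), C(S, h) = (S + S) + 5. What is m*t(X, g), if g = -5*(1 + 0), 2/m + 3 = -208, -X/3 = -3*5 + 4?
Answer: -10/211 ≈ -0.047393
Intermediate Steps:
C(S, h) = 5 + 2*S (C(S, h) = 2*S + 5 = 5 + 2*S)
X = 33 (X = -3*(-3*5 + 4) = -3*(-15 + 4) = -3*(-11) = 33)
m = -2/211 (m = 2/(-3 - 208) = 2/(-211) = 2*(-1/211) = -2/211 ≈ -0.0094787)
g = -5 (g = -5*1 = -5)
t(j, n) = 5 (t(j, n) = 5 + 0*(5 + 2*3) = 5 + 0*(5 + 6) = 5 + 0*11 = 5 + 0 = 5)
m*t(X, g) = -2/211*5 = -10/211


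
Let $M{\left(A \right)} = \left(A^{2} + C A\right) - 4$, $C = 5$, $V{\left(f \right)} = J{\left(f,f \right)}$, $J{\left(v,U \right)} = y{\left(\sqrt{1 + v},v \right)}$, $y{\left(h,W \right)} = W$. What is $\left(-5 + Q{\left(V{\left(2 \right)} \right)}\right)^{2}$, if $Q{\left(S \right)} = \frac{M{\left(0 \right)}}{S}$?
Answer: $49$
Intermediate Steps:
$J{\left(v,U \right)} = v$
$V{\left(f \right)} = f$
$M{\left(A \right)} = -4 + A^{2} + 5 A$ ($M{\left(A \right)} = \left(A^{2} + 5 A\right) - 4 = -4 + A^{2} + 5 A$)
$Q{\left(S \right)} = - \frac{4}{S}$ ($Q{\left(S \right)} = \frac{-4 + 0^{2} + 5 \cdot 0}{S} = \frac{-4 + 0 + 0}{S} = - \frac{4}{S}$)
$\left(-5 + Q{\left(V{\left(2 \right)} \right)}\right)^{2} = \left(-5 - \frac{4}{2}\right)^{2} = \left(-5 - 2\right)^{2} = \left(-7\right)^{2} = 49$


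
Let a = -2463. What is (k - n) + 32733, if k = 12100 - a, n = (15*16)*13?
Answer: 44176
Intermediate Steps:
n = 3120 (n = 240*13 = 3120)
k = 14563 (k = 12100 - 1*(-2463) = 12100 + 2463 = 14563)
(k - n) + 32733 = (14563 - 1*3120) + 32733 = (14563 - 3120) + 32733 = 11443 + 32733 = 44176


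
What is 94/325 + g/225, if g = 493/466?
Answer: 80129/272610 ≈ 0.29393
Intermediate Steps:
g = 493/466 (g = 493*(1/466) = 493/466 ≈ 1.0579)
94/325 + g/225 = 94/325 + (493/466)/225 = 94*(1/325) + (493/466)*(1/225) = 94/325 + 493/104850 = 80129/272610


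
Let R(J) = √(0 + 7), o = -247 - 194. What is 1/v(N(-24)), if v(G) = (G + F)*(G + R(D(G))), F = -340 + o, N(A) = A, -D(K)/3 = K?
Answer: 24/458045 + √7/458045 ≈ 5.8173e-5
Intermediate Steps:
D(K) = -3*K
o = -441
F = -781 (F = -340 - 441 = -781)
R(J) = √7
v(G) = (-781 + G)*(G + √7) (v(G) = (G - 781)*(G + √7) = (-781 + G)*(G + √7))
1/v(N(-24)) = 1/((-24)² - 781*(-24) - 781*√7 - 24*√7) = 1/(576 + 18744 - 781*√7 - 24*√7) = 1/(19320 - 805*√7)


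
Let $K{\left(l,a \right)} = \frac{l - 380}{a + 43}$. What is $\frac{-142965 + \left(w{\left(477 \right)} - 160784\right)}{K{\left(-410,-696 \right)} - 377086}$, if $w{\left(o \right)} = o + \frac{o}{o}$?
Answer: $\frac{198035963}{246236368} \approx 0.80425$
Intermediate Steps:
$K{\left(l,a \right)} = \frac{-380 + l}{43 + a}$
$w{\left(o \right)} = 1 + o$ ($w{\left(o \right)} = o + 1 = 1 + o$)
$\frac{-142965 + \left(w{\left(477 \right)} - 160784\right)}{K{\left(-410,-696 \right)} - 377086} = \frac{-142965 + \left(\left(1 + 477\right) - 160784\right)}{\frac{-380 - 410}{43 - 696} - 377086} = \frac{-142965 + \left(478 - 160784\right)}{\frac{1}{-653} \left(-790\right) - 377086} = \frac{-142965 - 160306}{\left(- \frac{1}{653}\right) \left(-790\right) - 377086} = - \frac{303271}{\frac{790}{653} - 377086} = - \frac{303271}{- \frac{246236368}{653}} = \left(-303271\right) \left(- \frac{653}{246236368}\right) = \frac{198035963}{246236368}$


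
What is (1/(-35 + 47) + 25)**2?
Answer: 90601/144 ≈ 629.17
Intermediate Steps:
(1/(-35 + 47) + 25)**2 = (1/12 + 25)**2 = (301/12)**2 = 90601/144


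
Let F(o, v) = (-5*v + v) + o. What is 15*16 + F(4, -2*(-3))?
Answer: 220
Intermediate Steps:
F(o, v) = o - 4*v (F(o, v) = -4*v + o = o - 4*v)
15*16 + F(4, -2*(-3)) = 15*16 + (4 - (-8)*(-3)) = 240 + (4 - 4*6) = 240 + (4 - 24) = 240 - 20 = 220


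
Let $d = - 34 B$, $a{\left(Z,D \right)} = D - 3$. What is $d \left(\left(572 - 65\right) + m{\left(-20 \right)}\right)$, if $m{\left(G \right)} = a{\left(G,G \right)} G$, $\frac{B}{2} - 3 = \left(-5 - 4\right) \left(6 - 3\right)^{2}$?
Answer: $5128968$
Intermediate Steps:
$a{\left(Z,D \right)} = -3 + D$ ($a{\left(Z,D \right)} = D - 3 = -3 + D$)
$B = -156$ ($B = 6 + 2 \left(-5 - 4\right) \left(6 - 3\right)^{2} = 6 + 2 \left(- 9 \cdot 3^{2}\right) = 6 + 2 \left(\left(-9\right) 9\right) = 6 + 2 \left(-81\right) = 6 - 162 = -156$)
$m{\left(G \right)} = G \left(-3 + G\right)$ ($m{\left(G \right)} = \left(-3 + G\right) G = G \left(-3 + G\right)$)
$d = 5304$ ($d = \left(-34\right) \left(-156\right) = 5304$)
$d \left(\left(572 - 65\right) + m{\left(-20 \right)}\right) = 5304 \left(\left(572 - 65\right) - 20 \left(-3 - 20\right)\right) = 5304 \left(507 - -460\right) = 5304 \left(507 + 460\right) = 5304 \cdot 967 = 5128968$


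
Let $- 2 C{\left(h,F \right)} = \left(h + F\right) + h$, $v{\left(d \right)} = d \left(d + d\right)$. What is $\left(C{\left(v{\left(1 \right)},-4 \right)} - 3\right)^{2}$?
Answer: $9$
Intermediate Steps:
$v{\left(d \right)} = 2 d^{2}$ ($v{\left(d \right)} = d 2 d = 2 d^{2}$)
$C{\left(h,F \right)} = - h - \frac{F}{2}$ ($C{\left(h,F \right)} = - \frac{\left(h + F\right) + h}{2} = - \frac{\left(F + h\right) + h}{2} = - \frac{F + 2 h}{2} = - h - \frac{F}{2}$)
$\left(C{\left(v{\left(1 \right)},-4 \right)} - 3\right)^{2} = \left(\left(- 2 \cdot 1^{2} - -2\right) - 3\right)^{2} = \left(\left(- 2 \cdot 1 + 2\right) - 3\right)^{2} = \left(\left(\left(-1\right) 2 + 2\right) - 3\right)^{2} = \left(\left(-2 + 2\right) - 3\right)^{2} = \left(0 - 3\right)^{2} = \left(-3\right)^{2} = 9$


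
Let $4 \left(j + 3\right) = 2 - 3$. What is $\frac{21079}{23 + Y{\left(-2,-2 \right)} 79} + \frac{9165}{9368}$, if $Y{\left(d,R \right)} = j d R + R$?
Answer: $- \frac{93409171}{5442808} \approx -17.162$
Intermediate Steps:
$j = - \frac{13}{4}$ ($j = -3 + \frac{2 - 3}{4} = -3 + \frac{1}{4} \left(-1\right) = -3 - \frac{1}{4} = - \frac{13}{4} \approx -3.25$)
$Y{\left(d,R \right)} = R - \frac{13 R d}{4}$ ($Y{\left(d,R \right)} = - \frac{13 d}{4} R + R = - \frac{13 R d}{4} + R = R - \frac{13 R d}{4}$)
$\frac{21079}{23 + Y{\left(-2,-2 \right)} 79} + \frac{9165}{9368} = \frac{21079}{23 + \frac{1}{4} \left(-2\right) \left(4 - -26\right) 79} + \frac{9165}{9368} = \frac{21079}{23 + \frac{1}{4} \left(-2\right) \left(4 + 26\right) 79} + 9165 \cdot \frac{1}{9368} = \frac{21079}{23 + \frac{1}{4} \left(-2\right) 30 \cdot 79} + \frac{9165}{9368} = \frac{21079}{23 - 1185} + \frac{9165}{9368} = \frac{21079}{-1162} + \frac{9165}{9368} = 21079 \left(- \frac{1}{1162}\right) + \frac{9165}{9368} = - \frac{21079}{1162} + \frac{9165}{9368} = - \frac{93409171}{5442808}$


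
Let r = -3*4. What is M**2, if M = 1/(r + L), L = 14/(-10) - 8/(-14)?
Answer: 1225/201601 ≈ 0.0060764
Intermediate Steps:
r = -12
L = -29/35 (L = 14*(-1/10) - 8*(-1/14) = -7/5 + 4/7 = -29/35 ≈ -0.82857)
M = -35/449 (M = 1/(-12 - 29/35) = 1/(-449/35) = -35/449 ≈ -0.077951)
M**2 = (-35/449)**2 = 1225/201601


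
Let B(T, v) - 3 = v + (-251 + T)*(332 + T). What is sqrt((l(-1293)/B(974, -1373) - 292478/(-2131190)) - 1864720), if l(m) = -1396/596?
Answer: 7*I*sqrt(213214238371372712978162749857305)/74851299271270 ≈ 1365.5*I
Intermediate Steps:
l(m) = -349/149 (l(m) = -1396*1/596 = -349/149)
B(T, v) = 3 + v + (-251 + T)*(332 + T) (B(T, v) = 3 + (v + (-251 + T)*(332 + T)) = 3 + v + (-251 + T)*(332 + T))
sqrt((l(-1293)/B(974, -1373) - 292478/(-2131190)) - 1864720) = sqrt((-349/(149*(-83329 - 1373 + 974**2 + 81*974)) - 292478/(-2131190)) - 1864720) = sqrt((-349/(149*(-83329 - 1373 + 948676 + 78894)) - 292478*(-1/2131190)) - 1864720) = sqrt((-349/149/942868 + 146239/1065595) - 1864720) = sqrt((-349/149*1/942868 + 146239/1065595) - 1864720) = sqrt((-349/140487332 + 146239/1065595) - 1864720) = sqrt(20544355051693/149702598542540 - 1864720) = sqrt(-279153409009890137107/149702598542540) = 7*I*sqrt(213214238371372712978162749857305)/74851299271270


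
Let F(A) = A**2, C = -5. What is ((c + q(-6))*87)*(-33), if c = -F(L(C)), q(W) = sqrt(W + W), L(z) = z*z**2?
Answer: 44859375 - 5742*I*sqrt(3) ≈ 4.4859e+7 - 9945.4*I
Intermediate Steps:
L(z) = z**3
q(W) = sqrt(2)*sqrt(W) (q(W) = sqrt(2*W) = sqrt(2)*sqrt(W))
c = -15625 (c = -((-5)**3)**2 = -1*(-125)**2 = -1*15625 = -15625)
((c + q(-6))*87)*(-33) = ((-15625 + sqrt(2)*sqrt(-6))*87)*(-33) = ((-15625 + sqrt(2)*(I*sqrt(6)))*87)*(-33) = ((-15625 + 2*I*sqrt(3))*87)*(-33) = (-1359375 + 174*I*sqrt(3))*(-33) = 44859375 - 5742*I*sqrt(3)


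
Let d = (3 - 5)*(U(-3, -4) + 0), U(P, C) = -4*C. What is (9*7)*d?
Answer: -2016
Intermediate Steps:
d = -32 (d = (3 - 5)*(-4*(-4) + 0) = -2*(16 + 0) = -2*16 = -32)
(9*7)*d = (9*7)*(-32) = 63*(-32) = -2016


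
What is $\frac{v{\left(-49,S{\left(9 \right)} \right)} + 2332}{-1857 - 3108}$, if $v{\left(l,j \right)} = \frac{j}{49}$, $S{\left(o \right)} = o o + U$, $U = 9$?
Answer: $- \frac{114358}{243285} \approx -0.47006$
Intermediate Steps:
$S{\left(o \right)} = 9 + o^{2}$ ($S{\left(o \right)} = o o + 9 = o^{2} + 9 = 9 + o^{2}$)
$v{\left(l,j \right)} = \frac{j}{49}$ ($v{\left(l,j \right)} = j \frac{1}{49} = \frac{j}{49}$)
$\frac{v{\left(-49,S{\left(9 \right)} \right)} + 2332}{-1857 - 3108} = \frac{\frac{9 + 9^{2}}{49} + 2332}{-1857 - 3108} = \frac{\frac{9 + 81}{49} + 2332}{-4965} = \left(\frac{1}{49} \cdot 90 + 2332\right) \left(- \frac{1}{4965}\right) = \left(\frac{90}{49} + 2332\right) \left(- \frac{1}{4965}\right) = \frac{114358}{49} \left(- \frac{1}{4965}\right) = - \frac{114358}{243285}$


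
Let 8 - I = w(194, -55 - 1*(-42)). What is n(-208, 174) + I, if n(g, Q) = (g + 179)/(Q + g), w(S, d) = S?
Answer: -6295/34 ≈ -185.15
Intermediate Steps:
n(g, Q) = (179 + g)/(Q + g)
I = -186 (I = 8 - 1*194 = 8 - 194 = -186)
n(-208, 174) + I = (179 - 208)/(174 - 208) - 186 = -29/(-34) - 186 = -1/34*(-29) - 186 = 29/34 - 186 = -6295/34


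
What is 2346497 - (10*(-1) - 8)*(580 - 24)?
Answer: 2356505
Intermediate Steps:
2346497 - (10*(-1) - 8)*(580 - 24) = 2346497 - (-10 - 8)*556 = 2346497 - (-18)*556 = 2346497 - 1*(-10008) = 2346497 + 10008 = 2356505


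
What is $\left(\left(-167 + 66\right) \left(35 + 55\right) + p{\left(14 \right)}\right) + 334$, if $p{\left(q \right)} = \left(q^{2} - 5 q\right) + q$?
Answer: $-8616$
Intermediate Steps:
$p{\left(q \right)} = q^{2} - 4 q$
$\left(\left(-167 + 66\right) \left(35 + 55\right) + p{\left(14 \right)}\right) + 334 = \left(\left(-167 + 66\right) \left(35 + 55\right) + 14 \left(-4 + 14\right)\right) + 334 = \left(\left(-101\right) 90 + 14 \cdot 10\right) + 334 = \left(-9090 + 140\right) + 334 = -8950 + 334 = -8616$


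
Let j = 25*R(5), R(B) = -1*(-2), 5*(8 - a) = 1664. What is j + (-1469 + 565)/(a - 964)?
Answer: 81680/1611 ≈ 50.701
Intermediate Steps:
a = -1624/5 (a = 8 - ⅕*1664 = 8 - 1664/5 = -1624/5 ≈ -324.80)
R(B) = 2
j = 50 (j = 25*2 = 50)
j + (-1469 + 565)/(a - 964) = 50 + (-1469 + 565)/(-1624/5 - 964) = 50 - 904/(-6444/5) = 50 - 904*(-5/6444) = 50 + 1130/1611 = 81680/1611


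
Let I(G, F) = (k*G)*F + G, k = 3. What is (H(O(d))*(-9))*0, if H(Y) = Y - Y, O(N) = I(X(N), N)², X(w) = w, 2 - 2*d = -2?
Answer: 0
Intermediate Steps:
d = 2 (d = 1 - ½*(-2) = 1 + 1 = 2)
I(G, F) = G + 3*F*G (I(G, F) = (3*G)*F + G = 3*F*G + G = G + 3*F*G)
O(N) = N²*(1 + 3*N)² (O(N) = (N*(1 + 3*N))² = N²*(1 + 3*N)²)
H(Y) = 0
(H(O(d))*(-9))*0 = (0*(-9))*0 = 0*0 = 0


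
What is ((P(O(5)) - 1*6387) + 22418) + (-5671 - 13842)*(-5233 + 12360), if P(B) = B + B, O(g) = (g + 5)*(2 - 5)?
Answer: -139053180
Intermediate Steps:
O(g) = -15 - 3*g (O(g) = (5 + g)*(-3) = -15 - 3*g)
P(B) = 2*B
((P(O(5)) - 1*6387) + 22418) + (-5671 - 13842)*(-5233 + 12360) = ((2*(-15 - 3*5) - 1*6387) + 22418) + (-5671 - 13842)*(-5233 + 12360) = ((2*(-15 - 15) - 6387) + 22418) - 19513*7127 = ((2*(-30) - 6387) + 22418) - 139069151 = ((-60 - 6387) + 22418) - 139069151 = (-6447 + 22418) - 139069151 = 15971 - 139069151 = -139053180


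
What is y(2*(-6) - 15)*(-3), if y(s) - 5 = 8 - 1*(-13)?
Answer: -78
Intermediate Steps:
y(s) = 26 (y(s) = 5 + (8 - 1*(-13)) = 5 + (8 + 13) = 5 + 21 = 26)
y(2*(-6) - 15)*(-3) = 26*(-3) = -78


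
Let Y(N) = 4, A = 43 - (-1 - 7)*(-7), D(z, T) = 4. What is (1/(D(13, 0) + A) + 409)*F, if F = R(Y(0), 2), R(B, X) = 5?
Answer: 18400/9 ≈ 2044.4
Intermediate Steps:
A = -13 (A = 43 - (-8)*(-7) = 43 - 1*56 = 43 - 56 = -13)
F = 5
(1/(D(13, 0) + A) + 409)*F = (1/(4 - 13) + 409)*5 = (1/(-9) + 409)*5 = (-1/9 + 409)*5 = (3680/9)*5 = 18400/9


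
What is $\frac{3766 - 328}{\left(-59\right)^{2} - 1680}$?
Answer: $\frac{3438}{1801} \approx 1.9089$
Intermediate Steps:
$\frac{3766 - 328}{\left(-59\right)^{2} - 1680} = \frac{3438}{3481 - 1680} = \frac{3438}{1801}$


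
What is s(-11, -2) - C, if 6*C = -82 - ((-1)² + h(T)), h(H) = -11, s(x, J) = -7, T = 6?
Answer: 5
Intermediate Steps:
C = -12 (C = (-82 - ((-1)² - 11))/6 = (-82 - (1 - 11))/6 = (-82 - 1*(-10))/6 = (-82 + 10)/6 = (⅙)*(-72) = -12)
s(-11, -2) - C = -7 - 1*(-12) = -7 + 12 = 5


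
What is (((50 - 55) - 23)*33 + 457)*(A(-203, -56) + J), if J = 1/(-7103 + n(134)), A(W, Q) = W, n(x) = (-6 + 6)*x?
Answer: 673371970/7103 ≈ 94801.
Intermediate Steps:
n(x) = 0 (n(x) = 0*x = 0)
J = -1/7103 (J = 1/(-7103 + 0) = 1/(-7103) = -1/7103 ≈ -0.00014079)
(((50 - 55) - 23)*33 + 457)*(A(-203, -56) + J) = (((50 - 55) - 23)*33 + 457)*(-203 - 1/7103) = ((-5 - 23)*33 + 457)*(-1441910/7103) = (-28*33 + 457)*(-1441910/7103) = (-924 + 457)*(-1441910/7103) = -467*(-1441910/7103) = 673371970/7103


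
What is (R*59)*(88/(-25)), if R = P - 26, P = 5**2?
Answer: 5192/25 ≈ 207.68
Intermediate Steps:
P = 25
R = -1 (R = 25 - 26 = -1)
(R*59)*(88/(-25)) = (-1*59)*(88/(-25)) = -5192*(-1)/25 = -59*(-88/25) = 5192/25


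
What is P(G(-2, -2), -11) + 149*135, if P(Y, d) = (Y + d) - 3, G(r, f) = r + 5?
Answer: 20104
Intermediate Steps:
G(r, f) = 5 + r
P(Y, d) = -3 + Y + d
P(G(-2, -2), -11) + 149*135 = (-3 + (5 - 2) - 11) + 149*135 = (-3 + 3 - 11) + 20115 = -11 + 20115 = 20104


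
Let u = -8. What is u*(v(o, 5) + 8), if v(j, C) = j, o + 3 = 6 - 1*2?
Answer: -72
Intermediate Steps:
o = 1 (o = -3 + (6 - 1*2) = -3 + (6 - 2) = -3 + 4 = 1)
u*(v(o, 5) + 8) = -8*(1 + 8) = -8*9 = -72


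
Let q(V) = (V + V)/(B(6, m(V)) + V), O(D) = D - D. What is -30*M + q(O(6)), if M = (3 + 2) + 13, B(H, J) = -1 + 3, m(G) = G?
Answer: -540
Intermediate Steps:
O(D) = 0
B(H, J) = 2
q(V) = 2*V/(2 + V) (q(V) = (V + V)/(2 + V) = (2*V)/(2 + V) = 2*V/(2 + V))
M = 18 (M = 5 + 13 = 18)
-30*M + q(O(6)) = -30*18 + 2*0/(2 + 0) = -540 + 2*0/2 = -540 + 2*0*(½) = -540 + 0 = -540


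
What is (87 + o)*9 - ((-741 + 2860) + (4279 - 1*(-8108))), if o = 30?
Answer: -13453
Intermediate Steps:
(87 + o)*9 - ((-741 + 2860) + (4279 - 1*(-8108))) = (87 + 30)*9 - ((-741 + 2860) + (4279 - 1*(-8108))) = 117*9 - (2119 + (4279 + 8108)) = 1053 - (2119 + 12387) = 1053 - 1*14506 = 1053 - 14506 = -13453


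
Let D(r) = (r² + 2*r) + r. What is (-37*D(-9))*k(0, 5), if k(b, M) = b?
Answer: 0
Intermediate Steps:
D(r) = r² + 3*r
(-37*D(-9))*k(0, 5) = -(-333)*(3 - 9)*0 = -(-333)*(-6)*0 = -37*54*0 = -1998*0 = 0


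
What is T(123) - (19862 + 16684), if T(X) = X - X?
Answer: -36546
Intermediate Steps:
T(X) = 0
T(123) - (19862 + 16684) = 0 - (19862 + 16684) = 0 - 1*36546 = 0 - 36546 = -36546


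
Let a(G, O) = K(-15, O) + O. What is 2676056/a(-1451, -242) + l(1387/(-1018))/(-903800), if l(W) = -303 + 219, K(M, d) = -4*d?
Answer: 302327434223/82019850 ≈ 3686.0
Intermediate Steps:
a(G, O) = -3*O (a(G, O) = -4*O + O = -3*O)
l(W) = -84
2676056/a(-1451, -242) + l(1387/(-1018))/(-903800) = 2676056/((-3*(-242))) - 84/(-903800) = 2676056/726 - 84*(-1/903800) = 2676056*(1/726) + 21/225950 = 1338028/363 + 21/225950 = 302327434223/82019850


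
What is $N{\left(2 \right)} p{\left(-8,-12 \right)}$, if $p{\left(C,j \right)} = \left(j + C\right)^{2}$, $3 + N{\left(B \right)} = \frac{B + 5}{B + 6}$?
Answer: $-850$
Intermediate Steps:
$N{\left(B \right)} = -3 + \frac{5 + B}{6 + B}$ ($N{\left(B \right)} = -3 + \frac{B + 5}{B + 6} = -3 + \frac{5 + B}{6 + B}$)
$p{\left(C,j \right)} = \left(C + j\right)^{2}$
$N{\left(2 \right)} p{\left(-8,-12 \right)} = \frac{-13 - 4}{6 + 2} \left(-8 - 12\right)^{2} = \frac{-13 - 4}{8} \left(-20\right)^{2} = \frac{1}{8} \left(-17\right) 400 = \left(- \frac{17}{8}\right) 400 = -850$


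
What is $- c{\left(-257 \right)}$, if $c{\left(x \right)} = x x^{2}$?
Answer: $16974593$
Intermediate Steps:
$c{\left(x \right)} = x^{3}$
$- c{\left(-257 \right)} = - \left(-257\right)^{3} = \left(-1\right) \left(-16974593\right) = 16974593$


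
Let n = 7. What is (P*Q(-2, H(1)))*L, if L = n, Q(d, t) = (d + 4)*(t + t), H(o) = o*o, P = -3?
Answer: -84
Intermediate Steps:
H(o) = o²
Q(d, t) = 2*t*(4 + d) (Q(d, t) = (4 + d)*(2*t) = 2*t*(4 + d))
L = 7
(P*Q(-2, H(1)))*L = -6*1²*(4 - 2)*7 = -6*2*7 = -3*4*7 = -12*7 = -84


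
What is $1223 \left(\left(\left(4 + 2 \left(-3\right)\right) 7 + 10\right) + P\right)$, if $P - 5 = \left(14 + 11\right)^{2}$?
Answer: $765598$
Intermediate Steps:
$P = 630$ ($P = 5 + \left(14 + 11\right)^{2} = 5 + 25^{2} = 5 + 625 = 630$)
$1223 \left(\left(\left(4 + 2 \left(-3\right)\right) 7 + 10\right) + P\right) = 1223 \left(\left(\left(4 + 2 \left(-3\right)\right) 7 + 10\right) + 630\right) = 1223 \left(\left(\left(4 - 6\right) 7 + 10\right) + 630\right) = 1223 \left(\left(\left(-2\right) 7 + 10\right) + 630\right) = 1223 \left(\left(-14 + 10\right) + 630\right) = 1223 \left(-4 + 630\right) = 1223 \cdot 626 = 765598$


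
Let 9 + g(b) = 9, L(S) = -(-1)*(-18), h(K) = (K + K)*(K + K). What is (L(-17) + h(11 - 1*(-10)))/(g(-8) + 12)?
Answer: 291/2 ≈ 145.50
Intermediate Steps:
h(K) = 4*K**2 (h(K) = (2*K)*(2*K) = 4*K**2)
L(S) = -18 (L(S) = -1*18 = -18)
g(b) = 0 (g(b) = -9 + 9 = 0)
(L(-17) + h(11 - 1*(-10)))/(g(-8) + 12) = (-18 + 4*(11 - 1*(-10))**2)/(0 + 12) = (-18 + 4*(11 + 10)**2)/12 = (-18 + 4*21**2)*(1/12) = (-18 + 4*441)*(1/12) = (-18 + 1764)*(1/12) = 1746*(1/12) = 291/2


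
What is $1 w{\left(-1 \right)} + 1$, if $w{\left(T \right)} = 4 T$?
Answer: $-3$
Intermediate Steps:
$1 w{\left(-1 \right)} + 1 = 1 \cdot 4 \left(-1\right) + 1 = 1 \left(-4\right) + 1 = -4 + 1 = -3$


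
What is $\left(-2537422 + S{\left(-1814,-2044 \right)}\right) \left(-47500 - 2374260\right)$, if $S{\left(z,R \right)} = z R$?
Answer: $-2834413373440$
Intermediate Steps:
$S{\left(z,R \right)} = R z$
$\left(-2537422 + S{\left(-1814,-2044 \right)}\right) \left(-47500 - 2374260\right) = \left(-2537422 - -3707816\right) \left(-47500 - 2374260\right) = \left(-2537422 + 3707816\right) \left(-2421760\right) = 1170394 \left(-2421760\right) = -2834413373440$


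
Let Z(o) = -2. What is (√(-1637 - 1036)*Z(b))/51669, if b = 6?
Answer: -2*I*√33/5741 ≈ -0.0020012*I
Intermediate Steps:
(√(-1637 - 1036)*Z(b))/51669 = (√(-1637 - 1036)*(-2))/51669 = (√(-2673)*(-2))*(1/51669) = ((9*I*√33)*(-2))*(1/51669) = -18*I*√33*(1/51669) = -2*I*√33/5741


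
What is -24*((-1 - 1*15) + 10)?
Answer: 144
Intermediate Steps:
-24*((-1 - 1*15) + 10) = -24*((-1 - 15) + 10) = -24*(-16 + 10) = -24*(-6) = 144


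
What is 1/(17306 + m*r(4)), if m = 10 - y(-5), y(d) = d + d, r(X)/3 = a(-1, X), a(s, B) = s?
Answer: 1/17246 ≈ 5.7984e-5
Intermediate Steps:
r(X) = -3 (r(X) = 3*(-1) = -3)
y(d) = 2*d
m = 20 (m = 10 - 2*(-5) = 10 - 1*(-10) = 10 + 10 = 20)
1/(17306 + m*r(4)) = 1/(17306 + 20*(-3)) = 1/(17306 - 60) = 1/17246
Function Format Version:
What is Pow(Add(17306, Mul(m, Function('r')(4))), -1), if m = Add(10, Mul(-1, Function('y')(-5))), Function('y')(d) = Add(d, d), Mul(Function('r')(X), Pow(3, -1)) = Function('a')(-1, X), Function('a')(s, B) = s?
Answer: Rational(1, 17246) ≈ 5.7984e-5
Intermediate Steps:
Function('r')(X) = -3 (Function('r')(X) = Mul(3, -1) = -3)
Function('y')(d) = Mul(2, d)
m = 20 (m = Add(10, Mul(-1, Mul(2, -5))) = Add(10, Mul(-1, -10)) = Add(10, 10) = 20)
Pow(Add(17306, Mul(m, Function('r')(4))), -1) = Pow(Add(17306, Mul(20, -3)), -1) = Pow(Add(17306, -60), -1) = Pow(17246, -1) = Rational(1, 17246)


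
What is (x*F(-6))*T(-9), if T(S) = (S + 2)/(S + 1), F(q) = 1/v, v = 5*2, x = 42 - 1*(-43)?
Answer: 119/16 ≈ 7.4375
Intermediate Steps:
x = 85 (x = 42 + 43 = 85)
v = 10
F(q) = ⅒ (F(q) = 1/10 = ⅒)
T(S) = (2 + S)/(1 + S)
(x*F(-6))*T(-9) = (85*(⅒))*((2 - 9)/(1 - 9)) = 17*(-7/(-8))/2 = 17*(-⅛*(-7))/2 = (17/2)*(7/8) = 119/16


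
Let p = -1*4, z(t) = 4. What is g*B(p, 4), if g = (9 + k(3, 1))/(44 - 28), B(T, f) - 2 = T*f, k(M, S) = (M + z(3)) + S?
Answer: -119/8 ≈ -14.875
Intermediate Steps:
p = -4
k(M, S) = 4 + M + S (k(M, S) = (M + 4) + S = (4 + M) + S = 4 + M + S)
B(T, f) = 2 + T*f
g = 17/16 (g = (9 + (4 + 3 + 1))/(44 - 28) = (9 + 8)/16 = 17*(1/16) = 17/16 ≈ 1.0625)
g*B(p, 4) = 17*(2 - 4*4)/16 = 17*(2 - 16)/16 = (17/16)*(-14) = -119/8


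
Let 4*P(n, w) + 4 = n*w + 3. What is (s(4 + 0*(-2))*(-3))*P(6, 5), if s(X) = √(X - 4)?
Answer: 0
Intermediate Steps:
s(X) = √(-4 + X)
P(n, w) = -¼ + n*w/4 (P(n, w) = -1 + (n*w + 3)/4 = -1 + (3 + n*w)/4 = -1 + (¾ + n*w/4) = -¼ + n*w/4)
(s(4 + 0*(-2))*(-3))*P(6, 5) = (√(-4 + (4 + 0*(-2)))*(-3))*(-¼ + (¼)*6*5) = (√(-4 + (4 + 0))*(-3))*(-¼ + 15/2) = (√(-4 + 4)*(-3))*(29/4) = (√0*(-3))*(29/4) = (0*(-3))*(29/4) = 0*(29/4) = 0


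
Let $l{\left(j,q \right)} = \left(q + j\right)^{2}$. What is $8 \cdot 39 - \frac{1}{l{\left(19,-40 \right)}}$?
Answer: $\frac{137591}{441} \approx 312.0$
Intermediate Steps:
$l{\left(j,q \right)} = \left(j + q\right)^{2}$
$8 \cdot 39 - \frac{1}{l{\left(19,-40 \right)}} = 8 \cdot 39 - \frac{1}{\left(19 - 40\right)^{2}} = 312 - \frac{1}{\left(-21\right)^{2}} = 312 - \frac{1}{441} = \frac{137591}{441}$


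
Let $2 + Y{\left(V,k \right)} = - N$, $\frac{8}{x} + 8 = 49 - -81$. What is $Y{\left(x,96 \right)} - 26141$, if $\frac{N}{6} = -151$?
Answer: $-25237$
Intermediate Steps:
$N = -906$ ($N = 6 \left(-151\right) = -906$)
$x = \frac{4}{61}$ ($x = \frac{8}{-8 + \left(49 - -81\right)} = \frac{8}{-8 + \left(49 + 81\right)} = \frac{8}{-8 + 130} = \frac{8}{122} = 8 \cdot \frac{1}{122} = \frac{4}{61} \approx 0.065574$)
$Y{\left(V,k \right)} = 904$ ($Y{\left(V,k \right)} = -2 - -906 = -2 + 906 = 904$)
$Y{\left(x,96 \right)} - 26141 = 904 - 26141 = -25237$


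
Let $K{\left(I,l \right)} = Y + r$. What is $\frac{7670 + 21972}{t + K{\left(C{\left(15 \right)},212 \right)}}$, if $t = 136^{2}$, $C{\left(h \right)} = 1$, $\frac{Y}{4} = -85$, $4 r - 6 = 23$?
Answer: $\frac{118568}{72653} \approx 1.632$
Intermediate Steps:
$r = \frac{29}{4}$ ($r = \frac{3}{2} + \frac{1}{4} \cdot 23 = \frac{3}{2} + \frac{23}{4} = \frac{29}{4} \approx 7.25$)
$Y = -340$ ($Y = 4 \left(-85\right) = -340$)
$t = 18496$
$K{\left(I,l \right)} = - \frac{1331}{4}$ ($K{\left(I,l \right)} = -340 + \frac{29}{4} = - \frac{1331}{4}$)
$\frac{7670 + 21972}{t + K{\left(C{\left(15 \right)},212 \right)}} = \frac{7670 + 21972}{18496 - \frac{1331}{4}} = \frac{29642}{\frac{72653}{4}} = 29642 \cdot \frac{4}{72653} = \frac{118568}{72653}$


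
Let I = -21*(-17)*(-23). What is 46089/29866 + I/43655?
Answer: 1766785569/1303800230 ≈ 1.3551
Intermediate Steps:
I = -8211 (I = 357*(-23) = -8211)
46089/29866 + I/43655 = 46089/29866 - 8211/43655 = 1766785569/1303800230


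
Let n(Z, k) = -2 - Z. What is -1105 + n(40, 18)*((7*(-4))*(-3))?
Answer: -4633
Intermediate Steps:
-1105 + n(40, 18)*((7*(-4))*(-3)) = -1105 + (-2 - 1*40)*((7*(-4))*(-3)) = -1105 + (-2 - 40)*(-28*(-3)) = -1105 - 42*84 = -1105 - 3528 = -4633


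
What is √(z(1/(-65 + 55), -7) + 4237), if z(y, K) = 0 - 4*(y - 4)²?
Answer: 2*√26061/5 ≈ 64.574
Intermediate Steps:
z(y, K) = -4*(-4 + y)² (z(y, K) = 0 - 4*(-4 + y)² = -4*(-4 + y)²)
√(z(1/(-65 + 55), -7) + 4237) = √(-4*(-4 + 1/(-65 + 55))² + 4237) = √(-4*(-4 + 1/(-10))² + 4237) = √(-4*(-4 - ⅒)² + 4237) = √(-4*(-41/10)² + 4237) = √(-4*1681/100 + 4237) = √(-1681/25 + 4237) = √(104244/25) = 2*√26061/5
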